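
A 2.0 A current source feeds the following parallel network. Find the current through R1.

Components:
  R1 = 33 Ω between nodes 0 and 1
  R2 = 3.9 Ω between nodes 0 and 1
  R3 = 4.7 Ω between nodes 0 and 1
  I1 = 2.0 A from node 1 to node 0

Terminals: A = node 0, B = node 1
All resistors sit directly between nodes 0 and 1, so they are in parallel and share one voltage V; the full source current 2 A splits among them.
1/R_par = 1/33 + 1/3.9 + 1/4.7 = 0.4995 S  =>  R_par = 2.002 Ω
V = I × R_par = 2 × 2.002 = 4.004 V
I_R1 = V/R1 = 4.004/33 = 0.1213 A

Final answer: 0.1213 A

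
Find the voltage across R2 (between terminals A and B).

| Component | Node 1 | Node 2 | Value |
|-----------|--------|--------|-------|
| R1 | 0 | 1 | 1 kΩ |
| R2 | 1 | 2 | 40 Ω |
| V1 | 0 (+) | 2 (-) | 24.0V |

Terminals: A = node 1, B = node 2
R1 and R2 are in series across V1 (node 0 → node 1 → node 2), and the output A–B is taken across R2, so this is a voltage divider.
Series current: I = V1/(R1 + R2) = 24/(1000 + 40) = 24/1040 = 0.02308 A
V_R2 = I × R2 = V1 × R2/(R1 + R2) = 24 × 40/1040 = 0.9231 V

Final answer: 0.9231 V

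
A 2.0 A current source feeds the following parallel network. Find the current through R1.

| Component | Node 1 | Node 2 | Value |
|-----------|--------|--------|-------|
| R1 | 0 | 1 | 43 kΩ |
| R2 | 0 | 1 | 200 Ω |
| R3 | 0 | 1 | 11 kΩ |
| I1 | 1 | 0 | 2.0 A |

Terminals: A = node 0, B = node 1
All resistors sit directly between nodes 0 and 1, so they are in parallel and share one voltage V; the full source current 2 A splits among them.
1/R_par = 1/43000 + 1/200 + 1/11000 = 0.005114 S  =>  R_par = 195.5 Ω
V = I × R_par = 2 × 195.5 = 391.1 V
I_R1 = V/R1 = 391.1/43000 = 0.009095 A

Final answer: 0.009095 A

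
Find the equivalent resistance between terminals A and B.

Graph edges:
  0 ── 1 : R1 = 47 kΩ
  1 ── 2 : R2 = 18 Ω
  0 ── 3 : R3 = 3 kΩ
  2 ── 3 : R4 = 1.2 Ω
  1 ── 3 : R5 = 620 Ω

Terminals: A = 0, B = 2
The network is not a plain series/parallel combination. Inject a 1 A test current into terminal A (node 0) and return it from terminal B (node 2); then R_eq = V_A / (1 A).
Nodal analysis, taking node 2 as the 0 V reference.
Current source I_test pushes 1 A into node 0 and draws it out of node 2.
KCL at each unknown node (sum of currents leaving = 0; resistances in Ω):
  Node 0: (V_0 - V_1)/47000 + (V_0 - V_3)/3000 - 1 = 0
  Node 1: (V_1 - V_0)/47000 + (V_1 - 0)/18 + (V_1 - V_3)/620 = 0
  Node 3: (V_3 - V_0)/3000 + (V_3 - V_1)/620 + (V_3 - 0)/1.2 = 0
Collecting terms (coefficients in siemens):
  0.0003546·V_0 - 0.00002128·V_1 - 0.0003333·V_3 = 1
  0.05719·V_1 - 0.00002128·V_0 - 0.001613·V_3 = 0
  0.8353·V_3 - 0.0003333·V_0 - 0.001613·V_1 = 0
Solving these 3 simultaneous equations (Gaussian elimination) gives:
  V_0 = 2821 V, V_1 = 1.081 V, V_3 = 1.128 V
R_eq = V_0 / 1 A = 2821 Ω = 2.821 kΩ

Final answer: 2.821 kΩ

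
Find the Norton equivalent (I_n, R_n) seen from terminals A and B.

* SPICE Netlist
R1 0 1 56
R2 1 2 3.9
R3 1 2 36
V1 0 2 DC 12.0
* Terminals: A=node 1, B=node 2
Find the Thévenin equivalent first; then I_n = V_th/R_th and R_n = R_th.
Step 1 — V_th is the open-circuit voltage V_A - V_B (nothing connected across the terminals).
Nodal analysis, taking node 2 as the 0 V reference.
Source V1 fixes V_0 = 12 V.
KCL at each unknown node (sum of currents leaving = 0; resistances in Ω):
  Node 1: (V_1 - 12)/56 + (V_1 - 0)/3.9 + (V_1 - 0)/36 = 0
Collecting terms: 0.302 × V_1 = 0.2143  =>  V_1 = 0.7094 V
V_th = V_1 - V_2 = 0.7094 - 0 = 0.7094 V
Step 2 — R_th: zero the source — replace V1 by a short circuit (node 2 merges into node 0) — and find the resistance seen between A (node 1) and B (node 0).
Reduce the network between node 1 (A) and node 0 (B) by series/parallel combination:
  Rp1 = R1 ‖ R2 ‖ R3 (parallel, all between nodes 0 and 1) = 1/(1/56 + 1/3.9 + 1/36) = 3.311 Ω
R_th = 3.311 Ω
I_n = V_th/R_th = 0.7094/3.311 = 0.2143 A, and R_n = R_th = 3.311 Ω

Final answer: I_n = 0.2143 A, R_n = 3.311 Ω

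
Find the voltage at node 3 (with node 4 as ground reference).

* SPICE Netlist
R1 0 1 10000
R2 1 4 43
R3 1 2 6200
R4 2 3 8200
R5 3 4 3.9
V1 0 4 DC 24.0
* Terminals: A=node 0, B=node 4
Nodal analysis, taking node 4 as the 0 V reference.
Source V1 fixes V_0 = 24 V.
KCL at each unknown node (sum of currents leaving = 0; resistances in Ω):
  Node 1: (V_1 - 24)/10000 + (V_1 - 0)/43 + (V_1 - V_2)/6200 = 0
  Node 2: (V_2 - V_1)/6200 + (V_2 - V_3)/8200 = 0
  Node 3: (V_3 - V_2)/8200 + (V_3 - 0)/3.9 = 0
Collecting terms (coefficients in siemens):
  0.02352·V_1 - 0.0001613·V_2 = 0.0024
  0.0002832·V_2 - 0.0001613·V_1 - 0.000122·V_3 = 0
  0.2565·V_3 - 0.000122·V_2 = 0
Solving these 3 simultaneous equations (Gaussian elimination) gives:
  V_1 = 0.1025 V, V_2 = 0.05835 V, V_3 = 0.00002774 V
The requested potential is V_3 = 0.00002774 V.

Final answer: V_3 = 2.774e-05 V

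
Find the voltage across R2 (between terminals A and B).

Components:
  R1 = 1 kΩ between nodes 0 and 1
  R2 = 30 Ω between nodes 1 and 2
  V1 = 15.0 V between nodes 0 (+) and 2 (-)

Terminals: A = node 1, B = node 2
R1 and R2 are in series across V1 (node 0 → node 1 → node 2), and the output A–B is taken across R2, so this is a voltage divider.
Series current: I = V1/(R1 + R2) = 15/(1000 + 30) = 15/1030 = 0.01456 A
V_R2 = I × R2 = V1 × R2/(R1 + R2) = 15 × 30/1030 = 0.4369 V

Final answer: 0.4369 V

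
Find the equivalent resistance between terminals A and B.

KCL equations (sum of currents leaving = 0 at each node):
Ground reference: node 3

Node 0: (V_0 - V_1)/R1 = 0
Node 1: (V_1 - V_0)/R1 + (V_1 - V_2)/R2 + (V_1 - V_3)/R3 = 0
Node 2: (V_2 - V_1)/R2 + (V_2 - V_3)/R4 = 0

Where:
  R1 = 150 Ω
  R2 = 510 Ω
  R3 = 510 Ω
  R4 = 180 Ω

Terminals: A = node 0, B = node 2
Reduce the network between node 0 (A) and node 2 (B) by series/parallel combination:
  Rs1 = R3 + R4 (series, joined only at node 3) = 510 + 180 = 690 Ω
  Rp1 = R2 ‖ Rs1 (parallel, both between nodes 1 and 2) = 1/(1/510 + 1/690) = 293.2 Ω
  Rs2 = R1 + Rp1 (series, joined only at node 1) = 150 + 293.2 = 443.2 Ω
R_eq = 443.2 Ω

Final answer: 443.2 Ω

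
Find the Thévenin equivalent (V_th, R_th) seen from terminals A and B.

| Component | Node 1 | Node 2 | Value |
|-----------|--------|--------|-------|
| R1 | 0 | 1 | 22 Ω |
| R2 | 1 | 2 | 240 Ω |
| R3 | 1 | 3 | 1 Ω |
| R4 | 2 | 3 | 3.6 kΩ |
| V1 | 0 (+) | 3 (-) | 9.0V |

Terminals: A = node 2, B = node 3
Step 1 — V_th is the open-circuit voltage V_A - V_B (nothing connected across the terminals).
Nodal analysis, taking node 3 as the 0 V reference.
Source V1 fixes V_0 = 9 V.
KCL at each unknown node (sum of currents leaving = 0; resistances in Ω):
  Node 1: (V_1 - 9)/22 + (V_1 - V_2)/240 + (V_1 - 0)/1 = 0
  Node 2: (V_2 - V_1)/240 + (V_2 - 0)/3600 = 0
Collecting terms (coefficients in siemens):
  1.05·V_1 - 0.004167·V_2 = 0.4091
  0.004444·V_2 - 0.004167·V_1 = 0
Determinant D = (1.05)(0.004444) - (-0.004167)(-0.004167) = 0.004648
V_1 = [(0.4091)(0.004444) - (-0.004167)(0)]/D = 0.3912 V
V_2 = [(1.05)(0) - (0.4091)(-0.004167)]/D = 0.3668 V
V_th = V_2 - V_3 = 0.3668 - 0 = 0.3668 V
Step 2 — R_th: zero the source — replace V1 by a short circuit (node 3 merges into node 0) — and find the resistance seen between A (node 2) and B (node 0).
Reduce the network between node 2 (A) and node 0 (B) by series/parallel combination:
  Rp1 = R1 ‖ R3 (parallel, both between nodes 0 and 1) = 1/(1/22 + 1/1) = 0.9565 Ω
  Rs1 = R2 + Rp1 (series, joined only at node 1) = 240 + 0.9565 = 241 Ω
  Rp2 = R4 ‖ Rs1 (parallel, both between nodes 0 and 2) = 1/(1/3600 + 1/241) = 225.8 Ω
R_th = 225.8 Ω

Final answer: V_th = 0.3668 V, R_th = 225.8 Ω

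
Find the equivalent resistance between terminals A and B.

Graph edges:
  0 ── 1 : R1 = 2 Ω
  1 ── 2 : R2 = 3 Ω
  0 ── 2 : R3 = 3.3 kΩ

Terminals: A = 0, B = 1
Reduce the network between node 0 (A) and node 1 (B) by series/parallel combination:
  Rs1 = R3 + R2 (series, joined only at node 2) = 3300 + 3 = 3303 Ω
  Rp1 = R1 ‖ Rs1 (parallel, both between nodes 0 and 1) = 1/(1/2 + 1/3303) = 1.999 Ω
R_eq = 1.999 Ω

Final answer: 1.999 Ω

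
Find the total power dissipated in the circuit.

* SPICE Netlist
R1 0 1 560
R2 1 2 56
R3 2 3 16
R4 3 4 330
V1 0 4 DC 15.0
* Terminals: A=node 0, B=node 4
Nodal analysis, taking node 4 as the 0 V reference.
Source V1 fixes V_0 = 15 V.
KCL at each unknown node (sum of currents leaving = 0; resistances in Ω):
  Node 1: (V_1 - 15)/560 + (V_1 - V_2)/56 = 0
  Node 2: (V_2 - V_1)/56 + (V_2 - V_3)/16 = 0
  Node 3: (V_3 - V_2)/16 + (V_3 - 0)/330 = 0
Collecting terms (coefficients in siemens):
  0.01964·V_1 - 0.01786·V_2 = 0.02679
  0.08036·V_2 - 0.01786·V_1 - 0.0625·V_3 = 0
  0.06553·V_3 - 0.0625·V_2 = 0
Solving these 3 simultaneous equations (Gaussian elimination) gives:
  V_1 = 6.268 V, V_2 = 5.395 V, V_3 = 5.146 V
Power in each resistor, P = (ΔV)²/R:
  P_R1 = (15 - 6.268)²/560 = 0.1362 W
  P_R2 = (6.268 - 5.395)²/56 = 0.01362 W
  P_R3 = (5.395 - 5.146)²/16 = 0.00389 W
  P_R4 = (5.146 - 0)²/330 = 0.08023 W
P_total = P_R1 + P_R2 + P_R3 + P_R4 = 0.2339 W

Final answer: 0.2339 W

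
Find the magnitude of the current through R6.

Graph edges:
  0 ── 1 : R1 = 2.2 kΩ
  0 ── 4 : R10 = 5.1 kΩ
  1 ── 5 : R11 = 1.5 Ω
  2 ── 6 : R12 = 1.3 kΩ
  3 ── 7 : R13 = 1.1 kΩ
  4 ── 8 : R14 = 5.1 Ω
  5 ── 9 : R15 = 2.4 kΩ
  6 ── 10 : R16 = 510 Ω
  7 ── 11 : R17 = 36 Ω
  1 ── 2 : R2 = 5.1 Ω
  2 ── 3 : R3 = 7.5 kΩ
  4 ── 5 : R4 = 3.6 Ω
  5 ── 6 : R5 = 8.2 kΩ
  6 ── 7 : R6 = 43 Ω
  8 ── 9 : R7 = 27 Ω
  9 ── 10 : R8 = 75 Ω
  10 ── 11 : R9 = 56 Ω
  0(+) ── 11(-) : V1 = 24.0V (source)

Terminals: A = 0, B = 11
Nodal analysis, taking node 11 as the 0 V reference.
Source V1 fixes V_0 = 24 V.
KCL at each unknown node (sum of currents leaving = 0; resistances in Ω):
  Node 1: (V_1 - 24)/2200 + (V_1 - V_2)/5.1 + (V_1 - V_5)/1.5 = 0
  Node 2: (V_2 - V_1)/5.1 + (V_2 - V_3)/7500 + (V_2 - V_6)/1300 = 0
  Node 3: (V_3 - V_2)/7500 + (V_3 - V_7)/1100 = 0
  Node 4: (V_4 - V_5)/3.6 + (V_4 - 24)/5100 + (V_4 - V_8)/5.1 = 0
  Node 5: (V_5 - V_4)/3.6 + (V_5 - V_6)/8200 + (V_5 - V_1)/1.5 + (V_5 - V_9)/2400 = 0
  Node 6: (V_6 - V_5)/8200 + (V_6 - V_7)/43 + (V_6 - V_2)/1300 + (V_6 - V_10)/510 = 0
  Node 7: (V_7 - V_6)/43 + (V_7 - V_3)/1100 + (V_7 - 0)/36 = 0
  Node 8: (V_8 - V_9)/27 + (V_8 - V_4)/5.1 = 0
  Node 9: (V_9 - V_8)/27 + (V_9 - V_10)/75 + (V_9 - V_5)/2400 = 0
  Node 10: (V_10 - V_9)/75 + (V_10 - 0)/56 + (V_10 - V_6)/510 = 0
Collecting terms (coefficients in siemens):
  0.8632·V_1 - 0.1961·V_2 - 0.6667·V_5 = 0.01091
  0.197·V_2 - 0.1961·V_1 - 0.0001333·V_3 - 0.0007692·V_6 = 0
  0.001042·V_3 - 0.0001333·V_2 - 0.0009091·V_7 = 0
  0.4741·V_4 - 0.2778·V_5 - 0.1961·V_8 = 0.004706
  0.945·V_5 - 0.6667·V_1 - 0.2778·V_4 - 0.000122·V_6 - 0.0004167·V_9 = 0
  0.02611·V_6 - 0.0007692·V_2 - 0.000122·V_5 - 0.02326·V_7 - 0.001961·V_10 = 0
  0.05194·V_7 - 0.0009091·V_3 - 0.02326·V_6 = 0
  0.2331·V_8 - 0.1961·V_4 - 0.03704·V_9 = 0
  0.05079·V_9 - 0.0004167·V_5 - 0.03704·V_8 - 0.01333·V_10 = 0
  0.03315·V_10 - 0.001961·V_6 - 0.01333·V_9 = 0
Solving these 10 simultaneous equations (Gaussian elimination) gives:
  V_1 = 2.021 V, V_2 = 2.013 V, V_3 = 0.3425 V, V_4 = 1.98 V
  V_5 = 2.009 V, V_6 = 0.2043 V, V_7 = 0.09746 V, V_8 = 1.917 V
  V_9 = 1.585 V, V_10 = 0.6496 V
I_R6 = (V_6 - V_7)/R6 = (0.2043 - 0.09746)/43 = 0.002485 A
|I_R6| = 0.002485 A

Final answer: |I_R6| = 0.002485 A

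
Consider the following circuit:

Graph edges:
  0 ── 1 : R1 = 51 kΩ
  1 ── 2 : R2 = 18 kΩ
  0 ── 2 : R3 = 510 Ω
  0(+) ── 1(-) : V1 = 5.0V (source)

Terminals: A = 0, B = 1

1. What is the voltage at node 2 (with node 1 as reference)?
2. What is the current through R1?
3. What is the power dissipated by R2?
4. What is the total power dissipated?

Nodal analysis, taking node 1 as the 0 V reference.
Source V1 fixes V_0 = 5 V.
KCL at each unknown node (sum of currents leaving = 0; resistances in Ω):
  Node 2: (V_2 - 0)/18000 + (V_2 - 5)/510 = 0
Collecting terms: 0.002016 × V_2 = 0.009804  =>  V_2 = 4.862 V
Part 1:
  Read off the nodal solution: V_2 = 4.862 V
Part 2:
  I_R1 = (V_0 - V_1)/R1 = (5 - 0)/51000 = 0.00009804 A
  Magnitude: I_R1 = 0.00009804 A
Part 3:
  I_R2 = (V_1 - V_2)/R2 = (0 - 4.862)/18000 = -0.0002701 A
  P_R2 = I_R2² × R2 = (-0.0002701)² × 18000 = 0.001313 W
Part 4:
  Power in each resistor, P = (ΔV)²/R:
    P_R1 = (5 - 0)²/51000 = 0.0004902 W
    P_R2 = (0 - 4.862)²/18000 = 0.001313 W
    P_R3 = (5 - 4.862)²/510 = 0.00003721 W
  P_total = P_R1 + P_R2 + P_R3 = 0.001841 W

Final answers:
1. V_2 = 4.862 V
2. I_R1 = 9.804e-05 A
3. P_R2 = 0.001313 W
4. P_total = 0.001841 W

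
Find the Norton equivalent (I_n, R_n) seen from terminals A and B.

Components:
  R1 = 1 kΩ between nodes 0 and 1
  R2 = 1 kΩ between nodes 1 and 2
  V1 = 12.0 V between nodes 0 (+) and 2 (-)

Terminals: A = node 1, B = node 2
Find the Thévenin equivalent first; then I_n = V_th/R_th and R_n = R_th.
Step 1 — V_th is the open-circuit voltage V_A - V_B (nothing connected across the terminals).
Nodal analysis, taking node 2 as the 0 V reference.
Source V1 fixes V_0 = 12 V.
KCL at each unknown node (sum of currents leaving = 0; resistances in Ω):
  Node 1: (V_1 - 12)/1000 + (V_1 - 0)/1000 = 0
Collecting terms: 0.002 × V_1 = 0.012  =>  V_1 = 6 V
V_th = V_1 - V_2 = 6 - 0 = 6 V
Step 2 — R_th: zero the source — replace V1 by a short circuit (node 2 merges into node 0) — and find the resistance seen between A (node 1) and B (node 0).
Reduce the network between node 1 (A) and node 0 (B) by series/parallel combination:
  Rp1 = R1 ‖ R2 (parallel, both between nodes 0 and 1) = 1/(1/1000 + 1/1000) = 500 Ω
R_th = 500 Ω
I_n = V_th/R_th = 6/500 = 0.012 A, and R_n = R_th = 500 Ω

Final answer: I_n = 0.012 A, R_n = 500 Ω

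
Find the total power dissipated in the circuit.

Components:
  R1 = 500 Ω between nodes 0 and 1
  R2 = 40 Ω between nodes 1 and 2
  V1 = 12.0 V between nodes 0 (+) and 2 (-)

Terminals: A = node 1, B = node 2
Nodal analysis, taking node 2 as the 0 V reference.
Source V1 fixes V_0 = 12 V.
KCL at each unknown node (sum of currents leaving = 0; resistances in Ω):
  Node 1: (V_1 - 12)/500 + (V_1 - 0)/40 = 0
Collecting terms: 0.027 × V_1 = 0.024  =>  V_1 = 0.8889 V
Power in each resistor, P = (ΔV)²/R:
  P_R1 = (12 - 0.8889)²/500 = 0.2469 W
  P_R2 = (0.8889 - 0)²/40 = 0.01975 W
P_total = P_R1 + P_R2 = 0.2667 W

Final answer: 0.2667 W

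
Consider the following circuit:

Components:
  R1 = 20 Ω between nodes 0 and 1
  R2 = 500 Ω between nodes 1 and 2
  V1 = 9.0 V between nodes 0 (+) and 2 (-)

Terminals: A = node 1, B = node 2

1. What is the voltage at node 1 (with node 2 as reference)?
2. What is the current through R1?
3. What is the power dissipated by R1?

Nodal analysis, taking node 2 as the 0 V reference.
Source V1 fixes V_0 = 9 V.
KCL at each unknown node (sum of currents leaving = 0; resistances in Ω):
  Node 1: (V_1 - 9)/20 + (V_1 - 0)/500 = 0
Collecting terms: 0.052 × V_1 = 0.45  =>  V_1 = 8.654 V
Part 1:
  Read off the nodal solution: V_1 = 8.654 V
Part 2:
  I_R1 = (V_0 - V_1)/R1 = (9 - 8.654)/20 = 0.01731 A
  Magnitude: I_R1 = 0.01731 A
Part 3:
  I_R1 = (V_0 - V_1)/R1 = (9 - 8.654)/20 = 0.01731 A
  P_R1 = I_R1² × R1 = (0.01731)² × 20 = 0.005991 W

Final answers:
1. V_1 = 8.654 V
2. I_R1 = 0.01731 A
3. P_R1 = 0.005991 W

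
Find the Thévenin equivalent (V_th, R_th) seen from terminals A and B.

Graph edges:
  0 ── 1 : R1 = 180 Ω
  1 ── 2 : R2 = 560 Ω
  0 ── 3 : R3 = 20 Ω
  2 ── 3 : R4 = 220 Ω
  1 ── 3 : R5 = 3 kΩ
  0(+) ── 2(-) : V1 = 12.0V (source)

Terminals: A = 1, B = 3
Step 1 — V_th is the open-circuit voltage V_A - V_B (nothing connected across the terminals).
Nodal analysis, taking node 2 as the 0 V reference.
Source V1 fixes V_0 = 12 V.
KCL at each unknown node (sum of currents leaving = 0; resistances in Ω):
  Node 1: (V_1 - 12)/180 + (V_1 - 0)/560 + (V_1 - V_3)/3000 = 0
  Node 3: (V_3 - 12)/20 + (V_3 - 0)/220 + (V_3 - V_1)/3000 = 0
Collecting terms (coefficients in siemens):
  0.007675·V_1 - 0.0003333·V_3 = 0.06667
  0.05488·V_3 - 0.0003333·V_1 = 0.6
Determinant D = (0.007675)(0.05488) - (-0.0003333)(-0.0003333) = 0.0004211
V_1 = [(0.06667)(0.05488) - (-0.0003333)(0.6)]/D = 9.164 V
V_3 = [(0.007675)(0.6) - (0.06667)(-0.0003333)]/D = 10.99 V
V_th = V_1 - V_3 = 9.164 - 10.99 = -1.825 V
Step 2 — R_th: zero the source — replace V1 by a short circuit (node 2 merges into node 0) — and find the resistance seen between A (node 1) and B (node 3).
Reduce the network between node 1 (A) and node 3 (B) by series/parallel combination:
  Rp1 = R1 ‖ R2 (parallel, both between nodes 0 and 1) = 1/(1/180 + 1/560) = 136.2 Ω
  Rp2 = R3 ‖ R4 (parallel, both between nodes 0 and 3) = 1/(1/20 + 1/220) = 18.33 Ω
  Rs1 = Rp1 + Rp2 (series, joined only at node 0) = 136.2 + 18.33 = 154.5 Ω
  Rp3 = R5 ‖ Rs1 (parallel, both between nodes 1 and 3) = 1/(1/3000 + 1/154.5) = 147 Ω
R_th = 147 Ω

Final answer: V_th = -1.825 V, R_th = 147 Ω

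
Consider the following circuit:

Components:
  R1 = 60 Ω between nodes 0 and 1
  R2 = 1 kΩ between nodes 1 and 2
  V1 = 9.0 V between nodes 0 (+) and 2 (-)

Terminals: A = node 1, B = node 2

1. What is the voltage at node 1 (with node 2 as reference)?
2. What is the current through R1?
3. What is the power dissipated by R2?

Nodal analysis, taking node 2 as the 0 V reference.
Source V1 fixes V_0 = 9 V.
KCL at each unknown node (sum of currents leaving = 0; resistances in Ω):
  Node 1: (V_1 - 9)/60 + (V_1 - 0)/1000 = 0
Collecting terms: 0.01767 × V_1 = 0.15  =>  V_1 = 8.491 V
Part 1:
  Read off the nodal solution: V_1 = 8.491 V
Part 2:
  I_R1 = (V_0 - V_1)/R1 = (9 - 8.491)/60 = 0.008491 A
  Magnitude: I_R1 = 0.008491 A
Part 3:
  I_R2 = (V_1 - V_2)/R2 = (8.491 - 0)/1000 = 0.008491 A
  P_R2 = I_R2² × R2 = (0.008491)² × 1000 = 0.07209 W

Final answers:
1. V_1 = 8.491 V
2. I_R1 = 0.008491 A
3. P_R2 = 0.07209 W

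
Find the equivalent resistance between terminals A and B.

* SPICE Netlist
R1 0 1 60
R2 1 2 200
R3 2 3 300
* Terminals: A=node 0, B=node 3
Reduce the network between node 0 (A) and node 3 (B) by series/parallel combination:
  Rs1 = R1 + R2 (series, joined only at node 1) = 60 + 200 = 260 Ω
  Rs2 = R3 + Rs1 (series, joined only at node 2) = 300 + 260 = 560 Ω
R_eq = 560 Ω

Final answer: 560 Ω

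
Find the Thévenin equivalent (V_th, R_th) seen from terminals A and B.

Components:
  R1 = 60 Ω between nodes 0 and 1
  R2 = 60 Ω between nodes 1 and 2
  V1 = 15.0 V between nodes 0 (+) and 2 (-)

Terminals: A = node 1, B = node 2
Step 1 — V_th is the open-circuit voltage V_A - V_B (nothing connected across the terminals).
Nodal analysis, taking node 2 as the 0 V reference.
Source V1 fixes V_0 = 15 V.
KCL at each unknown node (sum of currents leaving = 0; resistances in Ω):
  Node 1: (V_1 - 15)/60 + (V_1 - 0)/60 = 0
Collecting terms: 0.03333 × V_1 = 0.25  =>  V_1 = 7.5 V
V_th = V_1 - V_2 = 7.5 - 0 = 7.5 V
Step 2 — R_th: zero the source — replace V1 by a short circuit (node 2 merges into node 0) — and find the resistance seen between A (node 1) and B (node 0).
Reduce the network between node 1 (A) and node 0 (B) by series/parallel combination:
  Rp1 = R1 ‖ R2 (parallel, both between nodes 0 and 1) = 1/(1/60 + 1/60) = 30 Ω
R_th = 30 Ω

Final answer: V_th = 7.5 V, R_th = 30 Ω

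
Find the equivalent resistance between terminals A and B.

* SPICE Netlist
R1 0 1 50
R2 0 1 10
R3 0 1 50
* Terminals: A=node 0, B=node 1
Reduce the network between node 0 (A) and node 1 (B) by series/parallel combination:
  Rp1 = R1 ‖ R2 ‖ R3 (parallel, all between nodes 0 and 1) = 1/(1/50 + 1/10 + 1/50) = 7.143 Ω
R_eq = 7.143 Ω

Final answer: 7.143 Ω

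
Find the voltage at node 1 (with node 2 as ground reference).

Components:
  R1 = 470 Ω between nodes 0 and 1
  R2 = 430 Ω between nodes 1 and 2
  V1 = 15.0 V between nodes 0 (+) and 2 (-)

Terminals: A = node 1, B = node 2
Nodal analysis, taking node 2 as the 0 V reference.
Source V1 fixes V_0 = 15 V.
KCL at each unknown node (sum of currents leaving = 0; resistances in Ω):
  Node 1: (V_1 - 15)/470 + (V_1 - 0)/430 = 0
Collecting terms: 0.004453 × V_1 = 0.03191  =>  V_1 = 7.167 V
The requested potential is V_1 = 7.167 V.

Final answer: V_1 = 7.167 V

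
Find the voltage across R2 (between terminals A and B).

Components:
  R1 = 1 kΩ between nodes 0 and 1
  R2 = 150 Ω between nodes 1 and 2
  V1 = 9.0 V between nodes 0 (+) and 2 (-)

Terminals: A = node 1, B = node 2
R1 and R2 are in series across V1 (node 0 → node 1 → node 2), and the output A–B is taken across R2, so this is a voltage divider.
Series current: I = V1/(R1 + R2) = 9/(1000 + 150) = 9/1150 = 0.007826 A
V_R2 = I × R2 = V1 × R2/(R1 + R2) = 9 × 150/1150 = 1.174 V

Final answer: 1.174 V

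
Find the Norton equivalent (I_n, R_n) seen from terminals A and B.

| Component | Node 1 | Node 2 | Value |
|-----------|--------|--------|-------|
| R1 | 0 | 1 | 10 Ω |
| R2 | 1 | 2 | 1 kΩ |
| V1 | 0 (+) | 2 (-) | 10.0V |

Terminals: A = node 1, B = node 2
Find the Thévenin equivalent first; then I_n = V_th/R_th and R_n = R_th.
Step 1 — V_th is the open-circuit voltage V_A - V_B (nothing connected across the terminals).
Nodal analysis, taking node 2 as the 0 V reference.
Source V1 fixes V_0 = 10 V.
KCL at each unknown node (sum of currents leaving = 0; resistances in Ω):
  Node 1: (V_1 - 10)/10 + (V_1 - 0)/1000 = 0
Collecting terms: 0.101 × V_1 = 1  =>  V_1 = 9.901 V
V_th = V_1 - V_2 = 9.901 - 0 = 9.901 V
Step 2 — R_th: zero the source — replace V1 by a short circuit (node 2 merges into node 0) — and find the resistance seen between A (node 1) and B (node 0).
Reduce the network between node 1 (A) and node 0 (B) by series/parallel combination:
  Rp1 = R1 ‖ R2 (parallel, both between nodes 0 and 1) = 1/(1/10 + 1/1000) = 9.901 Ω
R_th = 9.901 Ω
I_n = V_th/R_th = 9.901/9.901 = 1 A, and R_n = R_th = 9.901 Ω

Final answer: I_n = 1 A, R_n = 9.901 Ω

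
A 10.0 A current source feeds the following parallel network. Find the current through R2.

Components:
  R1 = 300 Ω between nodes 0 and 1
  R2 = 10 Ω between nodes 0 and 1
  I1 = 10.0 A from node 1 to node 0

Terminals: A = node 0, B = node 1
All resistors sit directly between nodes 0 and 1, so they are in parallel and share one voltage V; the full source current 10 A splits among them.
1/R_par = 1/300 + 1/10 = 0.1033 S  =>  R_par = 9.677 Ω
V = I × R_par = 10 × 9.677 = 96.77 V
I_R2 = V/R2 = 96.77/10 = 9.677 A

Final answer: 9.677 A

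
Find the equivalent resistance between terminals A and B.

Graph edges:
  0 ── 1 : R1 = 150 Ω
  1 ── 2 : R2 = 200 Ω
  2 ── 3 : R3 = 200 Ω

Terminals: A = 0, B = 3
Reduce the network between node 0 (A) and node 3 (B) by series/parallel combination:
  Rs1 = R1 + R2 (series, joined only at node 1) = 150 + 200 = 350 Ω
  Rs2 = R3 + Rs1 (series, joined only at node 2) = 200 + 350 = 550 Ω
R_eq = 550 Ω

Final answer: 550 Ω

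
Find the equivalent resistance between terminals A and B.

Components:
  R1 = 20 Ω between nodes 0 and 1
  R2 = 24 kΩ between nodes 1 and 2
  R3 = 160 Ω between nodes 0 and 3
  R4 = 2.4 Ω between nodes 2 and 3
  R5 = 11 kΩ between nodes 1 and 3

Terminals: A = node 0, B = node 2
The network is not a plain series/parallel combination. Inject a 1 A test current into terminal A (node 0) and return it from terminal B (node 2); then R_eq = V_A / (1 A).
Nodal analysis, taking node 2 as the 0 V reference.
Current source I_test pushes 1 A into node 0 and draws it out of node 2.
KCL at each unknown node (sum of currents leaving = 0; resistances in Ω):
  Node 0: (V_0 - V_1)/20 + (V_0 - V_3)/160 - 1 = 0
  Node 1: (V_1 - V_0)/20 + (V_1 - 0)/24000 + (V_1 - V_3)/11000 = 0
  Node 3: (V_3 - V_0)/160 + (V_3 - V_1)/11000 + (V_3 - 0)/2.4 = 0
Collecting terms (coefficients in siemens):
  0.05625·V_0 - 0.05·V_1 - 0.00625·V_3 = 1
  0.05013·V_1 - 0.05·V_0 - 0.00009091·V_3 = 0
  0.423·V_3 - 0.00625·V_0 - 0.00009091·V_1 = 0
Solving these 3 simultaneous equations (Gaussian elimination) gives:
  V_0 = 159.1 V, V_1 = 158.6 V, V_3 = 2.384 V
R_eq = V_0 / 1 A = 159.1 Ω

Final answer: 159.1 Ω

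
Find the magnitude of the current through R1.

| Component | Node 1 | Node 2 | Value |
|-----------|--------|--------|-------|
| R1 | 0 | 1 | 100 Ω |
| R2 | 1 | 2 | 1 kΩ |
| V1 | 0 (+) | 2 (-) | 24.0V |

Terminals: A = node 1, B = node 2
Nodal analysis, taking node 2 as the 0 V reference.
Source V1 fixes V_0 = 24 V.
KCL at each unknown node (sum of currents leaving = 0; resistances in Ω):
  Node 1: (V_1 - 24)/100 + (V_1 - 0)/1000 = 0
Collecting terms: 0.011 × V_1 = 0.24  =>  V_1 = 21.82 V
I_R1 = (V_0 - V_1)/R1 = (24 - 21.82)/100 = 0.02182 A
|I_R1| = 0.02182 A

Final answer: |I_R1| = 0.02182 A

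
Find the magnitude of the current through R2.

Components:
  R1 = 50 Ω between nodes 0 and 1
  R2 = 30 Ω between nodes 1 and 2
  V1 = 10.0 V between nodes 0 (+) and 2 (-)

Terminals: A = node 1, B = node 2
Nodal analysis, taking node 2 as the 0 V reference.
Source V1 fixes V_0 = 10 V.
KCL at each unknown node (sum of currents leaving = 0; resistances in Ω):
  Node 1: (V_1 - 10)/50 + (V_1 - 0)/30 = 0
Collecting terms: 0.05333 × V_1 = 0.2  =>  V_1 = 3.75 V
I_R2 = (V_1 - V_2)/R2 = (3.75 - 0)/30 = 0.125 A
|I_R2| = 0.125 A

Final answer: |I_R2| = 0.125 A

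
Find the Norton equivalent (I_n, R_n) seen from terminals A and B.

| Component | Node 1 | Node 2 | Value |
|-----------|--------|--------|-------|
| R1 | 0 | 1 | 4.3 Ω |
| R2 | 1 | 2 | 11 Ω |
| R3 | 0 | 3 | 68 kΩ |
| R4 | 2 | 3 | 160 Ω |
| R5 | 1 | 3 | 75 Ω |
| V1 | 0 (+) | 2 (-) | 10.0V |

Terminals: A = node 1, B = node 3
Find the Thévenin equivalent first; then I_n = V_th/R_th and R_n = R_th.
Step 1 — V_th is the open-circuit voltage V_A - V_B (nothing connected across the terminals).
Nodal analysis, taking node 2 as the 0 V reference.
Source V1 fixes V_0 = 10 V.
KCL at each unknown node (sum of currents leaving = 0; resistances in Ω):
  Node 1: (V_1 - 10)/4.3 + (V_1 - 0)/11 + (V_1 - V_3)/75 = 0
  Node 3: (V_3 - 10)/68000 + (V_3 - 0)/160 + (V_3 - V_1)/75 = 0
Collecting terms (coefficients in siemens):
  0.3368·V_1 - 0.01333·V_3 = 2.326
  0.0196·V_3 - 0.01333·V_1 = 0.0001471
Determinant D = (0.3368)(0.0196) - (-0.01333)(-0.01333) = 0.006423
V_1 = [(2.326)(0.0196) - (-0.01333)(0.0001471)]/D = 7.096 V
V_3 = [(0.3368)(0.0001471) - (2.326)(-0.01333)]/D = 4.835 V
V_th = V_1 - V_3 = 7.096 - 4.835 = 2.261 V
Step 2 — R_th: zero the source — replace V1 by a short circuit (node 2 merges into node 0) — and find the resistance seen between A (node 1) and B (node 3).
Reduce the network between node 1 (A) and node 3 (B) by series/parallel combination:
  Rp1 = R1 ‖ R2 (parallel, both between nodes 0 and 1) = 1/(1/4.3 + 1/11) = 3.092 Ω
  Rp2 = R3 ‖ R4 (parallel, both between nodes 0 and 3) = 1/(1/68000 + 1/160) = 159.6 Ω
  Rs1 = Rp1 + Rp2 (series, joined only at node 0) = 3.092 + 159.6 = 162.7 Ω
  Rp3 = R5 ‖ Rs1 (parallel, both between nodes 1 and 3) = 1/(1/75 + 1/162.7) = 51.34 Ω
R_th = 51.34 Ω
I_n = V_th/R_th = 2.261/51.34 = 0.04404 A, and R_n = R_th = 51.34 Ω

Final answer: I_n = 0.04404 A, R_n = 51.34 Ω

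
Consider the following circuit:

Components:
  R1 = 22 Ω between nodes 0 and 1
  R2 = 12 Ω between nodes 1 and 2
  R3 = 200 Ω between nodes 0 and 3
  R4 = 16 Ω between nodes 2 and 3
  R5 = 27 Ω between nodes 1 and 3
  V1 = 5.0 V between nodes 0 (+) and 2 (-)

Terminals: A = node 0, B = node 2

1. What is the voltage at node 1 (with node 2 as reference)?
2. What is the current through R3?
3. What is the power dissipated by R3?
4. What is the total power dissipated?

Nodal analysis, taking node 2 as the 0 V reference.
Source V1 fixes V_0 = 5 V.
KCL at each unknown node (sum of currents leaving = 0; resistances in Ω):
  Node 1: (V_1 - 5)/22 + (V_1 - 0)/12 + (V_1 - V_3)/27 = 0
  Node 3: (V_3 - 5)/200 + (V_3 - 0)/16 + (V_3 - V_1)/27 = 0
Collecting terms (coefficients in siemens):
  0.1658·V_1 - 0.03704·V_3 = 0.2273
  0.1045·V_3 - 0.03704·V_1 = 0.025
Determinant D = (0.1658)(0.1045) - (-0.03704)(-0.03704) = 0.01596
V_1 = [(0.2273)(0.1045) - (-0.03704)(0.025)]/D = 1.546 V
V_3 = [(0.1658)(0.025) - (0.2273)(-0.03704)]/D = 0.787 V
Part 1:
  Read off the nodal solution: V_1 = 1.546 V
Part 2:
  I_R3 = (V_0 - V_3)/R3 = (5 - 0.787)/200 = 0.02106 A
  Magnitude: I_R3 = 0.02106 A
Part 3:
  I_R3 = (V_0 - V_3)/R3 = (5 - 0.787)/200 = 0.02106 A
  P_R3 = I_R3² × R3 = (0.02106)² × 200 = 0.08875 W
Part 4:
  Power in each resistor, P = (ΔV)²/R:
    P_R1 = (5 - 1.546)²/22 = 0.5422 W
    P_R2 = (1.546 - 0)²/12 = 0.1993 W
    P_R3 = (5 - 0.787)²/200 = 0.08875 W
    P_R4 = (0 - 0.787)²/16 = 0.03871 W
    P_R5 = (1.546 - 0.787)²/27 = 0.02135 W
  P_total = P_R1 + P_R2 + P_R3 + P_R4 + P_R5 = 0.8902 W

Final answers:
1. V_1 = 1.546 V
2. I_R3 = 0.02106 A
3. P_R3 = 0.08875 W
4. P_total = 0.8902 W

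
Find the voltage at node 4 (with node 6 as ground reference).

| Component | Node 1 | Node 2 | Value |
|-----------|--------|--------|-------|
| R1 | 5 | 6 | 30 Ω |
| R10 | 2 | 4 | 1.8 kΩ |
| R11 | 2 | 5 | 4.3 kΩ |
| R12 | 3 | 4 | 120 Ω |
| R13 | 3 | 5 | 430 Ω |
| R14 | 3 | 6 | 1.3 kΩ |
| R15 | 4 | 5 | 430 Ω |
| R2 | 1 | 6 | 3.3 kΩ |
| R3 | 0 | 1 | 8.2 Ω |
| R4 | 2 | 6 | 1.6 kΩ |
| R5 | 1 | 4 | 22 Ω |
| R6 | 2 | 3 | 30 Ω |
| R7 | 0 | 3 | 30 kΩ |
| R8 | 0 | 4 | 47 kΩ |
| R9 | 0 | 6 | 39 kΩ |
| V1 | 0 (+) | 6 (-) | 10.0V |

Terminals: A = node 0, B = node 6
Nodal analysis, taking node 6 as the 0 V reference.
Source V1 fixes V_0 = 10 V.
KCL at each unknown node (sum of currents leaving = 0; resistances in Ω):
  Node 1: (V_1 - 0)/3300 + (V_1 - 10)/8.2 + (V_1 - V_4)/22 = 0
  Node 2: (V_2 - 0)/1600 + (V_2 - V_3)/30 + (V_2 - V_4)/1800 + (V_2 - V_5)/4300 = 0
  Node 3: (V_3 - V_2)/30 + (V_3 - 10)/30000 + (V_3 - V_4)/120 + (V_3 - V_5)/430 + (V_3 - 0)/1300 = 0
  Node 4: (V_4 - V_1)/22 + (V_4 - 10)/47000 + (V_4 - V_2)/1800 + (V_4 - V_3)/120 + (V_4 - V_5)/430 = 0
  Node 5: (V_5 - 0)/30 + (V_5 - V_2)/4300 + (V_5 - V_3)/430 + (V_5 - V_4)/430 = 0
Collecting terms (coefficients in siemens):
  0.1677·V_1 - 0.04545·V_4 = 1.22
  0.03475·V_2 - 0.03333·V_3 - 0.0005556·V_4 - 0.0002326·V_5 = 0
  0.04479·V_3 - 0.03333·V_2 - 0.008333·V_4 - 0.002326·V_5 = 0.0003333
  0.05669·V_4 - 0.04545·V_1 - 0.0005556·V_2 - 0.008333·V_3 - 0.002326·V_5 = 0.0002128
  0.03822·V_5 - 0.0002326·V_2 - 0.002326·V_3 - 0.002326·V_4 = 0
Solving these 5 simultaneous equations (Gaussian elimination) gives:
  V_1 = 9.646 V, V_2 = 6.166 V, V_3 = 6.275 V, V_4 = 8.76 V
  V_5 = 0.9524 V
The requested potential is V_4 = 8.76 V.

Final answer: V_4 = 8.76 V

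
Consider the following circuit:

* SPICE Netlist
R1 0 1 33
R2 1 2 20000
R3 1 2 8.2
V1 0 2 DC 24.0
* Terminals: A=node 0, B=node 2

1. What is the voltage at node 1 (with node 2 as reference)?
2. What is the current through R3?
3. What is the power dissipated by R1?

Nodal analysis, taking node 2 as the 0 V reference.
Source V1 fixes V_0 = 24 V.
KCL at each unknown node (sum of currents leaving = 0; resistances in Ω):
  Node 1: (V_1 - 24)/33 + (V_1 - 0)/20000 + (V_1 - 0)/8.2 = 0
Collecting terms: 0.1523 × V_1 = 0.7273  =>  V_1 = 4.775 V
Part 1:
  Read off the nodal solution: V_1 = 4.775 V
Part 2:
  I_R3 = (V_1 - V_2)/R3 = (4.775 - 0)/8.2 = 0.5823 A
  Magnitude: I_R3 = 0.5823 A
Part 3:
  I_R1 = (V_0 - V_1)/R1 = (24 - 4.775)/33 = 0.5826 A
  P_R1 = I_R1² × R1 = (0.5826)² × 33 = 11.2 W

Final answers:
1. V_1 = 4.775 V
2. I_R3 = 0.5823 A
3. P_R1 = 11.2 W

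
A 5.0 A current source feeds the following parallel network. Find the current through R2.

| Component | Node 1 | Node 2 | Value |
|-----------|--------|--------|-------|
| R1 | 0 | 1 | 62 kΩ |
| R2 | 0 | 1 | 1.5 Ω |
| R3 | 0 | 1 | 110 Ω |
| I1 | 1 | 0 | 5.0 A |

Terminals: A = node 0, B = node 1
All resistors sit directly between nodes 0 and 1, so they are in parallel and share one voltage V; the full source current 5 A splits among them.
1/R_par = 1/62000 + 1/1.5 + 1/110 = 0.6758 S  =>  R_par = 1.48 Ω
V = I × R_par = 5 × 1.48 = 7.399 V
I_R2 = V/R2 = 7.399/1.5 = 4.933 A

Final answer: 4.933 A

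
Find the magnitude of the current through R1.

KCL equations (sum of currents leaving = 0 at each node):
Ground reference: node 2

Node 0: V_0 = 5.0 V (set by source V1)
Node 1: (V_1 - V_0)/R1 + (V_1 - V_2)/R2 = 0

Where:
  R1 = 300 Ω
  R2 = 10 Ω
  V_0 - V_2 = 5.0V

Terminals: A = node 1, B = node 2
Nodal analysis, taking node 2 as the 0 V reference.
Source V1 fixes V_0 = 5 V.
KCL at each unknown node (sum of currents leaving = 0; resistances in Ω):
  Node 1: (V_1 - 5)/300 + (V_1 - 0)/10 = 0
Collecting terms: 0.1033 × V_1 = 0.01667  =>  V_1 = 0.1613 V
I_R1 = (V_0 - V_1)/R1 = (5 - 0.1613)/300 = 0.01613 A
|I_R1| = 0.01613 A

Final answer: |I_R1| = 0.01613 A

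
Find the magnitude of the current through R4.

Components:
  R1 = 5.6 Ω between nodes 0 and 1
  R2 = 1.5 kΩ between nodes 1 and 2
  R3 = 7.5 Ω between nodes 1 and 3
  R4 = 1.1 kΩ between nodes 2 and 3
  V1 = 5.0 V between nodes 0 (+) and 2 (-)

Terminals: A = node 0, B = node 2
Nodal analysis, taking node 2 as the 0 V reference.
Source V1 fixes V_0 = 5 V.
KCL at each unknown node (sum of currents leaving = 0; resistances in Ω):
  Node 1: (V_1 - 5)/5.6 + (V_1 - 0)/1500 + (V_1 - V_3)/7.5 = 0
  Node 3: (V_3 - V_1)/7.5 + (V_3 - 0)/1100 = 0
Collecting terms (coefficients in siemens):
  0.3126·V_1 - 0.1333·V_3 = 0.8929
  0.1342·V_3 - 0.1333·V_1 = 0
Determinant D = (0.3126)(0.1342) - (-0.1333)(-0.1333) = 0.02418
V_1 = [(0.8929)(0.1342) - (-0.1333)(0)]/D = 4.956 V
V_3 = [(0.3126)(0) - (0.8929)(-0.1333)]/D = 4.923 V
I_R4 = (V_2 - V_3)/R4 = (0 - 4.923)/1100 = -0.004475 A
|I_R4| = 0.004475 A

Final answer: |I_R4| = 0.004475 A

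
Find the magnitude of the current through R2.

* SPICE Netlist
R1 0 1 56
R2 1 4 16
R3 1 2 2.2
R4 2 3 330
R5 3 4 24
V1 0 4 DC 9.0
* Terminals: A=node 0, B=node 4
Nodal analysis, taking node 4 as the 0 V reference.
Source V1 fixes V_0 = 9 V.
KCL at each unknown node (sum of currents leaving = 0; resistances in Ω):
  Node 1: (V_1 - 9)/56 + (V_1 - 0)/16 + (V_1 - V_2)/2.2 = 0
  Node 2: (V_2 - V_1)/2.2 + (V_2 - V_3)/330 = 0
  Node 3: (V_3 - V_2)/330 + (V_3 - 0)/24 = 0
Collecting terms (coefficients in siemens):
  0.5349·V_1 - 0.4545·V_2 = 0.1607
  0.4576·V_2 - 0.4545·V_1 - 0.00303·V_3 = 0
  0.0447·V_3 - 0.00303·V_2 = 0
Solving these 3 simultaneous equations (Gaussian elimination) gives:
  V_1 = 1.932 V, V_2 = 1.921 V, V_3 = 0.1302 V
I_R2 = (V_1 - V_4)/R2 = (1.932 - 0)/16 = 0.1208 A
|I_R2| = 0.1208 A

Final answer: |I_R2| = 0.1208 A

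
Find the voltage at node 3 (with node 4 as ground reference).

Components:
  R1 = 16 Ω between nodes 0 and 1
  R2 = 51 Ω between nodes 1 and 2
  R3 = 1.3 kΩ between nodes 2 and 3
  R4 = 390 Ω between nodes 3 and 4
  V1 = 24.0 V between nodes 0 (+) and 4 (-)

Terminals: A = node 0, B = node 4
Nodal analysis, taking node 4 as the 0 V reference.
Source V1 fixes V_0 = 24 V.
KCL at each unknown node (sum of currents leaving = 0; resistances in Ω):
  Node 1: (V_1 - 24)/16 + (V_1 - V_2)/51 = 0
  Node 2: (V_2 - V_1)/51 + (V_2 - V_3)/1300 = 0
  Node 3: (V_3 - V_2)/1300 + (V_3 - 0)/390 = 0
Collecting terms (coefficients in siemens):
  0.08211·V_1 - 0.01961·V_2 = 1.5
  0.02038·V_2 - 0.01961·V_1 - 0.0007692·V_3 = 0
  0.003333·V_3 - 0.0007692·V_2 = 0
Solving these 3 simultaneous equations (Gaussian elimination) gives:
  V_1 = 23.78 V, V_2 = 23.08 V, V_3 = 5.327 V
The requested potential is V_3 = 5.327 V.

Final answer: V_3 = 5.327 V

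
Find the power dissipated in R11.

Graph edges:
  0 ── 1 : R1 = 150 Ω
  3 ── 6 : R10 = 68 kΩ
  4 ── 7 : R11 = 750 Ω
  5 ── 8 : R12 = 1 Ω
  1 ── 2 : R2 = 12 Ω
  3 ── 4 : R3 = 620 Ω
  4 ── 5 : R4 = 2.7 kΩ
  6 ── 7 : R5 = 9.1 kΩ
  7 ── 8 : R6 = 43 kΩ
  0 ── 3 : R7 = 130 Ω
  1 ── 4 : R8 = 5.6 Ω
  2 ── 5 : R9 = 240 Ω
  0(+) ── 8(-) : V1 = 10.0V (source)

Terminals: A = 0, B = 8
Nodal analysis, taking node 8 as the 0 V reference.
Source V1 fixes V_0 = 10 V.
KCL at each unknown node (sum of currents leaving = 0; resistances in Ω):
  Node 1: (V_1 - 10)/150 + (V_1 - V_2)/12 + (V_1 - V_4)/5.6 = 0
  Node 2: (V_2 - V_1)/12 + (V_2 - V_5)/240 = 0
  Node 3: (V_3 - V_4)/620 + (V_3 - 10)/130 + (V_3 - V_6)/68000 = 0
  Node 4: (V_4 - V_3)/620 + (V_4 - V_5)/2700 + (V_4 - V_1)/5.6 + (V_4 - V_7)/750 = 0
  Node 5: (V_5 - V_4)/2700 + (V_5 - V_2)/240 + (V_5 - 0)/1 = 0
  Node 6: (V_6 - V_7)/9100 + (V_6 - V_3)/68000 = 0
  Node 7: (V_7 - V_6)/9100 + (V_7 - 0)/43000 + (V_7 - V_4)/750 = 0
Collecting terms (coefficients in siemens):
  0.2686·V_1 - 0.08333·V_2 - 0.1786·V_4 = 0.06667
  0.0875·V_2 - 0.08333·V_1 - 0.004167·V_5 = 0
  0.00932·V_3 - 0.001613·V_4 - 0.00001471·V_6 = 0.07692
  0.1819·V_4 - 0.1786·V_1 - 0.001613·V_3 - 0.0003704·V_5 - 0.001333·V_7 = 0
  1.005·V_5 - 0.004167·V_2 - 0.0003704·V_4 = 0
  0.0001246·V_6 - 0.00001471·V_3 - 0.0001099·V_7 = 0
  0.001466·V_7 - 0.001333·V_4 - 0.0001099·V_6 = 0
Solving these 7 simultaneous equations (Gaussian elimination) gives:
  V_1 = 6.482 V, V_2 = 6.175 V, V_3 = 9.388 V, V_4 = 6.494 V
  V_5 = 0.02801 V, V_6 = 6.763 V, V_7 = 6.412 V
I_R11 = (V_4 - V_7)/R11 = (6.494 - 6.412)/750 = 0.0001105 A
P_R11 = I_R11² × R11 = (0.0001105)² × 750 = 0.000009158 W

Final answer: 9.158e-06 W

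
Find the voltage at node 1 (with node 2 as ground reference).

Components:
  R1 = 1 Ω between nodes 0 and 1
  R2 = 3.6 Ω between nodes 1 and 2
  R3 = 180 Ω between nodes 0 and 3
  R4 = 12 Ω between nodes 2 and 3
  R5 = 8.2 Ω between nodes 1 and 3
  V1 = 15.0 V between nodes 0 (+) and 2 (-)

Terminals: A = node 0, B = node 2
Nodal analysis, taking node 2 as the 0 V reference.
Source V1 fixes V_0 = 15 V.
KCL at each unknown node (sum of currents leaving = 0; resistances in Ω):
  Node 1: (V_1 - 15)/1 + (V_1 - 0)/3.6 + (V_1 - V_3)/8.2 = 0
  Node 3: (V_3 - 15)/180 + (V_3 - 0)/12 + (V_3 - V_1)/8.2 = 0
Collecting terms (coefficients in siemens):
  1.4·V_1 - 0.122·V_3 = 15
  0.2108·V_3 - 0.122·V_1 = 0.08333
Determinant D = (1.4)(0.2108) - (-0.122)(-0.122) = 0.2802
V_1 = [(15)(0.2108) - (-0.122)(0.08333)]/D = 11.32 V
V_3 = [(1.4)(0.08333) - (15)(-0.122)]/D = 6.944 V
The requested potential is V_1 = 11.32 V.

Final answer: V_1 = 11.32 V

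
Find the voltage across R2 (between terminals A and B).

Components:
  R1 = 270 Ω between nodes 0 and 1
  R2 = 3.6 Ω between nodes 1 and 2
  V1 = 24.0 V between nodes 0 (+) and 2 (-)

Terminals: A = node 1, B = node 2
R1 and R2 are in series across V1 (node 0 → node 1 → node 2), and the output A–B is taken across R2, so this is a voltage divider.
Series current: I = V1/(R1 + R2) = 24/(270 + 3.6) = 24/273.6 = 0.08772 A
V_R2 = I × R2 = V1 × R2/(R1 + R2) = 24 × 3.6/273.6 = 0.3158 V

Final answer: 0.3158 V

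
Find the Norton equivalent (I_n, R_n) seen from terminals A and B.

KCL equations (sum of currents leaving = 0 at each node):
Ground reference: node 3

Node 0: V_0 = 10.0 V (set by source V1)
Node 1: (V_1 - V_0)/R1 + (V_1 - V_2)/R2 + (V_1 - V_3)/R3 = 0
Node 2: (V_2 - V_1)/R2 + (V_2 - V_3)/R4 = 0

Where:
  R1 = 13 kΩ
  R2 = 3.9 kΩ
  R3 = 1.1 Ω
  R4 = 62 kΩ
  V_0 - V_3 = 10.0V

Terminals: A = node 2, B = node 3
Find the Thévenin equivalent first; then I_n = V_th/R_th and R_n = R_th.
Step 1 — V_th is the open-circuit voltage V_A - V_B (nothing connected across the terminals).
Nodal analysis, taking node 3 as the 0 V reference.
Source V1 fixes V_0 = 10 V.
KCL at each unknown node (sum of currents leaving = 0; resistances in Ω):
  Node 1: (V_1 - 10)/13000 + (V_1 - V_2)/3900 + (V_1 - 0)/1.1 = 0
  Node 2: (V_2 - V_1)/3900 + (V_2 - 0)/62000 = 0
Collecting terms (coefficients in siemens):
  0.9094·V_1 - 0.0002564·V_2 = 0.0007692
  0.0002725·V_2 - 0.0002564·V_1 = 0
Determinant D = (0.9094)(0.0002725) - (-0.0002564)(-0.0002564) = 0.0002478
V_1 = [(0.0007692)(0.0002725) - (-0.0002564)(0)]/D = 0.0008461 V
V_2 = [(0.9094)(0) - (0.0007692)(-0.0002564)]/D = 0.000796 V
V_th = V_2 - V_3 = 0.000796 - 0 = 0.000796 V
Step 2 — R_th: zero the source — replace V1 by a short circuit (node 3 merges into node 0) — and find the resistance seen between A (node 2) and B (node 0).
Reduce the network between node 2 (A) and node 0 (B) by series/parallel combination:
  Rp1 = R1 ‖ R3 (parallel, both between nodes 0 and 1) = 1/(1/13000 + 1/1.1) = 1.1 Ω
  Rs1 = R2 + Rp1 (series, joined only at node 1) = 3900 + 1.1 = 3901 Ω
  Rp2 = R4 ‖ Rs1 (parallel, both between nodes 0 and 2) = 1/(1/62000 + 1/3901) = 3670 Ω
R_th = 3.67 kΩ
I_n = V_th/R_th = 0.000796/3670 = 0.0000002169 A, and R_n = R_th = 3.67 kΩ

Final answer: I_n = 2.169e-07 A, R_n = 3.67 kΩ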